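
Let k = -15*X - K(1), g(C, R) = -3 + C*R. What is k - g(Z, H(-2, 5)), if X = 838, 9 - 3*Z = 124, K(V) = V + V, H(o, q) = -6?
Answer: -12799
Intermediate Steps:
K(V) = 2*V
Z = -115/3 (Z = 3 - ⅓*124 = 3 - 124/3 = -115/3 ≈ -38.333)
k = -12572 (k = -15*838 - 2 = -12570 - 1*2 = -12570 - 2 = -12572)
k - g(Z, H(-2, 5)) = -12572 - (-3 - 115/3*(-6)) = -12572 - (-3 + 230) = -12572 - 1*227 = -12572 - 227 = -12799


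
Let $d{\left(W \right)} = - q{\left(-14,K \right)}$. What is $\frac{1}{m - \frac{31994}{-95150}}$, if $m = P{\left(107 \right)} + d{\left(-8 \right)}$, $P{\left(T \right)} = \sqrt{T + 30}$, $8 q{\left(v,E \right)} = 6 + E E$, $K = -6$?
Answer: $\frac{177947056100}{4086942632431} + \frac{36214090000 \sqrt{137}}{4086942632431} \approx 0.14725$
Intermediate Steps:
$q{\left(v,E \right)} = \frac{3}{4} + \frac{E^{2}}{8}$ ($q{\left(v,E \right)} = \frac{6 + E E}{8} = \frac{6 + E^{2}}{8} = \frac{3}{4} + \frac{E^{2}}{8}$)
$P{\left(T \right)} = \sqrt{30 + T}$
$d{\left(W \right)} = - \frac{21}{4}$ ($d{\left(W \right)} = - (\frac{3}{4} + \frac{\left(-6\right)^{2}}{8}) = - (\frac{3}{4} + \frac{1}{8} \cdot 36) = - (\frac{3}{4} + \frac{9}{2}) = \left(-1\right) \frac{21}{4} = - \frac{21}{4}$)
$m = - \frac{21}{4} + \sqrt{137}$ ($m = \sqrt{30 + 107} - \frac{21}{4} = \sqrt{137} - \frac{21}{4} = - \frac{21}{4} + \sqrt{137} \approx 6.4547$)
$\frac{1}{m - \frac{31994}{-95150}} = \frac{1}{\left(- \frac{21}{4} + \sqrt{137}\right) - \frac{31994}{-95150}} = \frac{1}{\left(- \frac{21}{4} + \sqrt{137}\right) - - \frac{15997}{47575}} = \frac{1}{\left(- \frac{21}{4} + \sqrt{137}\right) + \frac{15997}{47575}} = \frac{1}{- \frac{935087}{190300} + \sqrt{137}}$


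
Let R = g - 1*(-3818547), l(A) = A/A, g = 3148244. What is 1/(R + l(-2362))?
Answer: 1/6966792 ≈ 1.4354e-7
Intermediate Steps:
l(A) = 1
R = 6966791 (R = 3148244 - 1*(-3818547) = 3148244 + 3818547 = 6966791)
1/(R + l(-2362)) = 1/(6966791 + 1) = 1/6966792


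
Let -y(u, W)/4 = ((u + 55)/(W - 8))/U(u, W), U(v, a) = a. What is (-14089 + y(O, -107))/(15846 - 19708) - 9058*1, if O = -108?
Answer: -430280095847/47521910 ≈ -9054.3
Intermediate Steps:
y(u, W) = -4*(55 + u)/(W*(-8 + W)) (y(u, W) = -4*(u + 55)/(W - 8)/W = -4*(55 + u)/(-8 + W)/W = -4*(55 + u)/(W*(-8 + W)))
(-14089 + y(O, -107))/(15846 - 19708) - 9058*1 = (-14089 + 4*(-55 - 1*(-108))/(-107*(-8 - 107)))/(15846 - 19708) - 9058*1 = (-14089 + 4*(-1/107)*(-55 + 108)/(-115))/(-3862) - 9058 = (-14089 + 4*(-1/107)*(-1/115)*53)*(-1/3862) - 9058 = (-14089 + 212/12305)*(-1/3862) - 9058 = -173364933/12305*(-1/3862) - 9058 = 173364933/47521910 - 9058 = -430280095847/47521910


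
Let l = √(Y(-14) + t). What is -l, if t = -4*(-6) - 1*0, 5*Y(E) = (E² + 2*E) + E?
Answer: -√1370/5 ≈ -7.4027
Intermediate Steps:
Y(E) = E²/5 + 3*E/5 (Y(E) = ((E² + 2*E) + E)/5 = (E² + 3*E)/5 = E²/5 + 3*E/5)
t = 24 (t = 24 + 0 = 24)
l = √1370/5 (l = √((⅕)*(-14)*(3 - 14) + 24) = √((⅕)*(-14)*(-11) + 24) = √(154/5 + 24) = √(274/5) = √1370/5 ≈ 7.4027)
-l = -√1370/5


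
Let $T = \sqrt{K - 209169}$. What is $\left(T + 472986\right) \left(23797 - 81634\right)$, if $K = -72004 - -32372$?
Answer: $-27356091282 - 57837 i \sqrt{248801} \approx -2.7356 \cdot 10^{10} - 2.8849 \cdot 10^{7} i$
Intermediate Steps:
$K = -39632$ ($K = -72004 + 32372 = -39632$)
$T = i \sqrt{248801}$ ($T = \sqrt{-39632 - 209169} = \sqrt{-248801} = i \sqrt{248801} \approx 498.8 i$)
$\left(T + 472986\right) \left(23797 - 81634\right) = \left(i \sqrt{248801} + 472986\right) \left(23797 - 81634\right) = \left(472986 + i \sqrt{248801}\right) \left(-57837\right) = -27356091282 - 57837 i \sqrt{248801}$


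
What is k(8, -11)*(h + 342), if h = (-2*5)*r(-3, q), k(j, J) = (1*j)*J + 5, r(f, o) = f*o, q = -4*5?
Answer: 21414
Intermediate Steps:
q = -20
k(j, J) = 5 + J*j (k(j, J) = j*J + 5 = J*j + 5 = 5 + J*j)
h = -600 (h = (-2*5)*(-3*(-20)) = -10*60 = -600)
k(8, -11)*(h + 342) = (5 - 11*8)*(-600 + 342) = (5 - 88)*(-258) = -83*(-258) = 21414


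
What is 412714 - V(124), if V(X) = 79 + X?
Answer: 412511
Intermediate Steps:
412714 - V(124) = 412714 - (79 + 124) = 412714 - 1*203 = 412714 - 203 = 412511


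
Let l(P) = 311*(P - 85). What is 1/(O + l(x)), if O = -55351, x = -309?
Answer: -1/177885 ≈ -5.6216e-6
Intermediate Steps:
l(P) = -26435 + 311*P (l(P) = 311*(-85 + P) = -26435 + 311*P)
1/(O + l(x)) = 1/(-55351 + (-26435 + 311*(-309))) = 1/(-55351 + (-26435 - 96099)) = 1/(-55351 - 122534) = 1/(-177885) = -1/177885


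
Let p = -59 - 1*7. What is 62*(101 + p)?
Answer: 2170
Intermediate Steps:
p = -66 (p = -59 - 7 = -66)
62*(101 + p) = 62*(101 - 66) = 62*35 = 2170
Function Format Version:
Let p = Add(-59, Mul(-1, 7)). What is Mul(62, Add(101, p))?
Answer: 2170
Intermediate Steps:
p = -66 (p = Add(-59, -7) = -66)
Mul(62, Add(101, p)) = Mul(62, Add(101, -66)) = Mul(62, 35) = 2170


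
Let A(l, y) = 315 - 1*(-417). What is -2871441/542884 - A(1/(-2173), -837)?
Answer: -400262529/542884 ≈ -737.29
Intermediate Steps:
A(l, y) = 732 (A(l, y) = 315 + 417 = 732)
-2871441/542884 - A(1/(-2173), -837) = -2871441/542884 - 1*732 = -2871441*1/542884 - 732 = -2871441/542884 - 732 = -400262529/542884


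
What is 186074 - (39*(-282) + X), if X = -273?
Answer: 197345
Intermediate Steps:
186074 - (39*(-282) + X) = 186074 - (39*(-282) - 273) = 186074 - (-10998 - 273) = 186074 - 1*(-11271) = 186074 + 11271 = 197345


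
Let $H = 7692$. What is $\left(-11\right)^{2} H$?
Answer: $930732$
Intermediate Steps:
$\left(-11\right)^{2} H = \left(-11\right)^{2} \cdot 7692 = 121 \cdot 7692 = 930732$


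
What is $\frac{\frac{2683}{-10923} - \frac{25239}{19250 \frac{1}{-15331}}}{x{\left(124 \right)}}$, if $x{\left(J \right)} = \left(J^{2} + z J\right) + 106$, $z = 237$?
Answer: $\frac{34929621817}{77972842500} \approx 0.44797$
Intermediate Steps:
$x{\left(J \right)} = 106 + J^{2} + 237 J$ ($x{\left(J \right)} = \left(J^{2} + 237 J\right) + 106 = 106 + J^{2} + 237 J$)
$\frac{\frac{2683}{-10923} - \frac{25239}{19250 \frac{1}{-15331}}}{x{\left(124 \right)}} = \frac{\frac{2683}{-10923} - \frac{25239}{19250 \frac{1}{-15331}}}{106 + 124^{2} + 237 \cdot 124} = \frac{2683 \left(- \frac{1}{10923}\right) - \frac{25239}{19250 \left(- \frac{1}{15331}\right)}}{106 + 15376 + 29388} = \frac{- \frac{2683}{10923} - \frac{25239}{- \frac{19250}{15331}}}{44870} = \left(- \frac{2683}{10923} - - \frac{386939109}{19250}\right) \frac{1}{44870} = \left(- \frac{2683}{10923} + \frac{386939109}{19250}\right) \frac{1}{44870} = \frac{34929621817}{1737750} \cdot \frac{1}{44870} = \frac{34929621817}{77972842500}$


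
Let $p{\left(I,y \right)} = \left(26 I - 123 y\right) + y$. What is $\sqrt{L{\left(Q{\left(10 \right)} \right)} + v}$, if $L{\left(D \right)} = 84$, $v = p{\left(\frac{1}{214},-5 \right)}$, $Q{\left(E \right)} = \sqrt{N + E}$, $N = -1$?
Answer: $\frac{\sqrt{7946997}}{107} \approx 26.346$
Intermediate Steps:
$Q{\left(E \right)} = \sqrt{-1 + E}$
$p{\left(I,y \right)} = - 122 y + 26 I$ ($p{\left(I,y \right)} = \left(- 123 y + 26 I\right) + y = - 122 y + 26 I$)
$v = \frac{65283}{107}$ ($v = \left(-122\right) \left(-5\right) + \frac{26}{214} = 610 + 26 \cdot \frac{1}{214} = 610 + \frac{13}{107} = \frac{65283}{107} \approx 610.12$)
$\sqrt{L{\left(Q{\left(10 \right)} \right)} + v} = \sqrt{84 + \frac{65283}{107}} = \sqrt{\frac{74271}{107}} = \frac{\sqrt{7946997}}{107}$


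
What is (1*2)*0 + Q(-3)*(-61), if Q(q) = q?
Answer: 183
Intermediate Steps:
(1*2)*0 + Q(-3)*(-61) = (1*2)*0 - 3*(-61) = 2*0 + 183 = 0 + 183 = 183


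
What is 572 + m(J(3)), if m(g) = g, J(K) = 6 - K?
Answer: 575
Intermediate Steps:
572 + m(J(3)) = 572 + (6 - 1*3) = 572 + (6 - 3) = 572 + 3 = 575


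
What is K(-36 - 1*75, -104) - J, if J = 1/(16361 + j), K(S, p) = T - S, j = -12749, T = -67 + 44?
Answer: 317855/3612 ≈ 88.000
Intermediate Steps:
T = -23
K(S, p) = -23 - S
J = 1/3612 (J = 1/(16361 - 12749) = 1/3612 ≈ 0.00027685)
K(-36 - 1*75, -104) - J = (-23 - (-36 - 1*75)) - 1*1/3612 = (-23 - (-36 - 75)) - 1/3612 = (-23 - 1*(-111)) - 1/3612 = (-23 + 111) - 1/3612 = 88 - 1/3612 = 317855/3612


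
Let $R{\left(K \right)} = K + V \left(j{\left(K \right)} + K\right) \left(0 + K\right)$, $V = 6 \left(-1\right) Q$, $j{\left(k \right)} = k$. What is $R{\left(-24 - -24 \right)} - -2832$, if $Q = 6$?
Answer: $2832$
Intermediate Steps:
$V = -36$ ($V = 6 \left(-1\right) 6 = \left(-6\right) 6 = -36$)
$R{\left(K \right)} = K - 72 K^{2}$ ($R{\left(K \right)} = K - 36 \left(K + K\right) \left(0 + K\right) = K - 36 \cdot 2 K K = K - 36 \cdot 2 K^{2} = K - 72 K^{2}$)
$R{\left(-24 - -24 \right)} - -2832 = \left(-24 - -24\right) \left(1 - 72 \left(-24 - -24\right)\right) - -2832 = \left(-24 + 24\right) \left(1 - 72 \left(-24 + 24\right)\right) + 2832 = 0 \left(1 - 0\right) + 2832 = 0 \left(1 + 0\right) + 2832 = 0 \cdot 1 + 2832 = 0 + 2832 = 2832$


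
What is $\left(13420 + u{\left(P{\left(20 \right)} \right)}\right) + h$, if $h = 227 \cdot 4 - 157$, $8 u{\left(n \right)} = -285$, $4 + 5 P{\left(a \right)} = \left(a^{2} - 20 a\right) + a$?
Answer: $\frac{113083}{8} \approx 14135.0$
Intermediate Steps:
$P{\left(a \right)} = - \frac{4}{5} - \frac{19 a}{5} + \frac{a^{2}}{5}$ ($P{\left(a \right)} = - \frac{4}{5} + \frac{\left(a^{2} - 20 a\right) + a}{5} = - \frac{4}{5} + \frac{a^{2} - 19 a}{5} = - \frac{4}{5} + \left(- \frac{19 a}{5} + \frac{a^{2}}{5}\right) = - \frac{4}{5} - \frac{19 a}{5} + \frac{a^{2}}{5}$)
$u{\left(n \right)} = - \frac{285}{8}$ ($u{\left(n \right)} = \frac{1}{8} \left(-285\right) = - \frac{285}{8}$)
$h = 751$ ($h = 908 - 157 = 751$)
$\left(13420 + u{\left(P{\left(20 \right)} \right)}\right) + h = \left(13420 - \frac{285}{8}\right) + 751 = \frac{107075}{8} + 751 = \frac{113083}{8}$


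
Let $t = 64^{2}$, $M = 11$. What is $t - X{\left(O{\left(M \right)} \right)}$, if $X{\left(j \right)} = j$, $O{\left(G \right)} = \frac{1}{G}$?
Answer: $\frac{45055}{11} \approx 4095.9$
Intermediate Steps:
$t = 4096$
$t - X{\left(O{\left(M \right)} \right)} = 4096 - \frac{1}{11} = \frac{45055}{11}$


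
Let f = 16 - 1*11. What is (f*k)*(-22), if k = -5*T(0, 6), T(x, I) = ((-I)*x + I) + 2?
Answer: 4400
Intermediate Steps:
f = 5 (f = 16 - 11 = 5)
T(x, I) = 2 + I - I*x (T(x, I) = (-I*x + I) + 2 = (I - I*x) + 2 = 2 + I - I*x)
k = -40 (k = -5*(2 + 6 - 1*6*0) = -5*(2 + 6 + 0) = -5*8 = -40)
(f*k)*(-22) = (5*(-40))*(-22) = -200*(-22) = 4400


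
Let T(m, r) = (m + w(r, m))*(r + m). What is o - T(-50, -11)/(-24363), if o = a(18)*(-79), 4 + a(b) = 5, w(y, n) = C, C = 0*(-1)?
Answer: -1921627/24363 ≈ -78.875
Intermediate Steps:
C = 0
w(y, n) = 0
T(m, r) = m*(m + r) (T(m, r) = (m + 0)*(r + m) = m*(m + r))
a(b) = 1 (a(b) = -4 + 5 = 1)
o = -79 (o = 1*(-79) = -79)
o - T(-50, -11)/(-24363) = -79 - (-50*(-50 - 11))/(-24363) = -79 - (-50*(-61))*(-1)/24363 = -79 - 3050*(-1)/24363 = -79 - 1*(-3050/24363) = -79 + 3050/24363 = -1921627/24363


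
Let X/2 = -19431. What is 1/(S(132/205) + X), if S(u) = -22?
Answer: -1/38884 ≈ -2.5718e-5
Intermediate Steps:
X = -38862 (X = 2*(-19431) = -38862)
1/(S(132/205) + X) = 1/(-22 - 38862) = 1/(-38884) = -1/38884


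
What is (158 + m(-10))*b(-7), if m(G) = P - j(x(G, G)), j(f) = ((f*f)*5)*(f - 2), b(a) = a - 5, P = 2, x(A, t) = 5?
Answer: 2580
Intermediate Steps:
b(a) = -5 + a
j(f) = 5*f²*(-2 + f) (j(f) = (f²*5)*(-2 + f) = (5*f²)*(-2 + f) = 5*f²*(-2 + f))
m(G) = -373 (m(G) = 2 - 5*5²*(-2 + 5) = 2 - 5*25*3 = 2 - 1*375 = 2 - 375 = -373)
(158 + m(-10))*b(-7) = (158 - 373)*(-5 - 7) = -215*(-12) = 2580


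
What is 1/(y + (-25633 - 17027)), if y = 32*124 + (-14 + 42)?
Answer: -1/38664 ≈ -2.5864e-5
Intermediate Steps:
y = 3996 (y = 3968 + 28 = 3996)
1/(y + (-25633 - 17027)) = 1/(3996 + (-25633 - 17027)) = 1/(3996 - 42660) = 1/(-38664) = -1/38664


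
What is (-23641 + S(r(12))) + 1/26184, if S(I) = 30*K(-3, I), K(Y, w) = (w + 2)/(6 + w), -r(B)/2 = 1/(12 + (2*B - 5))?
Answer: -14231475289/602232 ≈ -23631.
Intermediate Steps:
r(B) = -2/(7 + 2*B) (r(B) = -2/(12 + (2*B - 5)) = -2/(12 + (-5 + 2*B)) = -2/(7 + 2*B))
K(Y, w) = (2 + w)/(6 + w)
S(I) = 30*(2 + I)/(6 + I) (S(I) = 30*((2 + I)/(6 + I)) = 30*(2 + I)/(6 + I))
(-23641 + S(r(12))) + 1/26184 = (-23641 + 30*(2 - 2/(7 + 2*12))/(6 - 2/(7 + 2*12))) + 1/26184 = (-23641 + 30*(2 - 2/(7 + 24))/(6 - 2/(7 + 24))) + 1/26184 = (-23641 + 30*(2 - 2/31)/(6 - 2/31)) + 1/26184 = (-23641 + 30*(60/31)/(184/31)) + 1/26184 = (-23641 + 30*(31/184)*(60/31)) + 1/26184 = (-23641 + 225/23) + 1/26184 = -543518/23 + 1/26184 = -14231475289/602232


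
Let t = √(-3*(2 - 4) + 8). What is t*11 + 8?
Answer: 8 + 11*√14 ≈ 49.158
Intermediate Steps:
t = √14 (t = √(-3*(-2) + 8) = √(6 + 8) = √14 ≈ 3.7417)
t*11 + 8 = √14*11 + 8 = 11*√14 + 8 = 8 + 11*√14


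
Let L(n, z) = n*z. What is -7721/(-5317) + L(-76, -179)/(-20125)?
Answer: 83052657/107004625 ≈ 0.77616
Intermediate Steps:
-7721/(-5317) + L(-76, -179)/(-20125) = -7721/(-5317) - 76*(-179)/(-20125) = -7721*(-1/5317) + 13604*(-1/20125) = 7721/5317 - 13604/20125 = 83052657/107004625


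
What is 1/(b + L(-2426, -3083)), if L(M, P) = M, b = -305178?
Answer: -1/307604 ≈ -3.2509e-6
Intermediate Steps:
1/(b + L(-2426, -3083)) = 1/(-305178 - 2426) = 1/(-307604) = -1/307604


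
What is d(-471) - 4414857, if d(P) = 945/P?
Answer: -693132864/157 ≈ -4.4149e+6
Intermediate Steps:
d(-471) - 4414857 = 945/(-471) - 4414857 = 945*(-1/471) - 4414857 = -315/157 - 4414857 = -693132864/157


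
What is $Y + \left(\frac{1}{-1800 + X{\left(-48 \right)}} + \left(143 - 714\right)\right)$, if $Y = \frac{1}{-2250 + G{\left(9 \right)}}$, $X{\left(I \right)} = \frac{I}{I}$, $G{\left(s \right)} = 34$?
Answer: $- \frac{2276343479}{3986584} \approx -571.0$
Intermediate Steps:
$X{\left(I \right)} = 1$
$Y = - \frac{1}{2216}$ ($Y = \frac{1}{-2250 + 34} = \frac{1}{-2216} = - \frac{1}{2216} \approx -0.00045126$)
$Y + \left(\frac{1}{-1800 + X{\left(-48 \right)}} + \left(143 - 714\right)\right) = - \frac{1}{2216} + \left(\frac{1}{-1800 + 1} + \left(143 - 714\right)\right) = - \frac{1}{2216} + \left(\frac{1}{-1799} + \left(143 - 714\right)\right) = - \frac{1}{2216} - \frac{1027230}{1799} = - \frac{2276343479}{3986584}$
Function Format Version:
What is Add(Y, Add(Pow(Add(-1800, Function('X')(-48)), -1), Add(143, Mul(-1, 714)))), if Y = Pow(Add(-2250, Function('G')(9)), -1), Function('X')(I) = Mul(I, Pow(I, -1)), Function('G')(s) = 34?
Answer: Rational(-2276343479, 3986584) ≈ -571.00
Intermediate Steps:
Function('X')(I) = 1
Y = Rational(-1, 2216) (Y = Pow(Add(-2250, 34), -1) = Pow(-2216, -1) = Rational(-1, 2216) ≈ -0.00045126)
Add(Y, Add(Pow(Add(-1800, Function('X')(-48)), -1), Add(143, Mul(-1, 714)))) = Add(Rational(-1, 2216), Add(Pow(Add(-1800, 1), -1), Add(143, Mul(-1, 714)))) = Add(Rational(-1, 2216), Add(Pow(-1799, -1), Add(143, -714))) = Add(Rational(-1, 2216), Add(Rational(-1, 1799), -571)) = Add(Rational(-1, 2216), Rational(-1027230, 1799)) = Rational(-2276343479, 3986584)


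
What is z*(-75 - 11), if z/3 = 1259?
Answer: -324822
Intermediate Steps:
z = 3777 (z = 3*1259 = 3777)
z*(-75 - 11) = 3777*(-75 - 11) = 3777*(-86) = -324822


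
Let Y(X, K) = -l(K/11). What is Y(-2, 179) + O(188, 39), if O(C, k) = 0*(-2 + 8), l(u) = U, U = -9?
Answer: 9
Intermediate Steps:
l(u) = -9
Y(X, K) = 9 (Y(X, K) = -1*(-9) = 9)
O(C, k) = 0 (O(C, k) = 0*6 = 0)
Y(-2, 179) + O(188, 39) = 9 + 0 = 9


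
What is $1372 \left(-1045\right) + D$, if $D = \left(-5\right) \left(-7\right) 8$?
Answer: $-1433460$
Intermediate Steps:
$D = 280$ ($D = 35 \cdot 8 = 280$)
$1372 \left(-1045\right) + D = 1372 \left(-1045\right) + 280 = -1433740 + 280 = -1433460$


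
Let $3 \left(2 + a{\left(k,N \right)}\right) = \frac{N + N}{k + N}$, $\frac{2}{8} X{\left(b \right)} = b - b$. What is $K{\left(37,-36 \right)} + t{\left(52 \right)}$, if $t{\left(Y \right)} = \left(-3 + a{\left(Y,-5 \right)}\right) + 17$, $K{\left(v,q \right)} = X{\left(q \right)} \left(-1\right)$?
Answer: $\frac{1682}{141} \approx 11.929$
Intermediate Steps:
$X{\left(b \right)} = 0$ ($X{\left(b \right)} = 4 \left(b - b\right) = 4 \cdot 0 = 0$)
$a{\left(k,N \right)} = -2 + \frac{2 N}{3 \left(N + k\right)}$ ($a{\left(k,N \right)} = -2 + \frac{\left(N + N\right) \frac{1}{k + N}}{3} = -2 + \frac{2 N \frac{1}{N + k}}{3} = -2 + \frac{2 N}{3 \left(N + k\right)}$)
$K{\left(v,q \right)} = 0$ ($K{\left(v,q \right)} = 0 \left(-1\right) = 0$)
$t{\left(Y \right)} = 14 + \frac{\frac{20}{3} - 2 Y}{-5 + Y}$ ($t{\left(Y \right)} = \left(-3 + \frac{- 2 Y - - \frac{20}{3}}{-5 + Y}\right) + 17 = \left(-3 + \frac{- 2 Y + \frac{20}{3}}{-5 + Y}\right) + 17 = \left(-3 + \frac{\frac{20}{3} - 2 Y}{-5 + Y}\right) + 17 = 14 + \frac{\frac{20}{3} - 2 Y}{-5 + Y}$)
$K{\left(37,-36 \right)} + t{\left(52 \right)} = 0 + \frac{2 \left(-95 + 18 \cdot 52\right)}{3 \left(-5 + 52\right)} = 0 + \frac{2 \left(-95 + 936\right)}{3 \cdot 47} = 0 + \frac{2}{3} \cdot \frac{1}{47} \cdot 841 = 0 + \frac{1682}{141} = \frac{1682}{141}$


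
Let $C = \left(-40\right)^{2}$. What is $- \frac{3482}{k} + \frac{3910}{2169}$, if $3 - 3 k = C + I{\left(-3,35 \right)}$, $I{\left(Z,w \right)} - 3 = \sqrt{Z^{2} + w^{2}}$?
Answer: $\frac{7709428910}{924993909} - \frac{1741 \sqrt{1234}}{426461} \approx 8.1912$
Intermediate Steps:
$I{\left(Z,w \right)} = 3 + \sqrt{Z^{2} + w^{2}}$
$C = 1600$
$k = - \frac{1600}{3} - \frac{\sqrt{1234}}{3}$ ($k = 1 - \frac{1600 + \left(3 + \sqrt{\left(-3\right)^{2} + 35^{2}}\right)}{3} = 1 - \frac{1600 + \left(3 + \sqrt{9 + 1225}\right)}{3} = 1 - \frac{1600 + \left(3 + \sqrt{1234}\right)}{3} = 1 - \frac{1603 + \sqrt{1234}}{3} = 1 - \left(\frac{1603}{3} + \frac{\sqrt{1234}}{3}\right) = - \frac{1600}{3} - \frac{\sqrt{1234}}{3} \approx -545.04$)
$- \frac{3482}{k} + \frac{3910}{2169} = - \frac{3482}{- \frac{1600}{3} - \frac{\sqrt{1234}}{3}} + \frac{3910}{2169} = \frac{3910}{2169} - \frac{3482}{- \frac{1600}{3} - \frac{\sqrt{1234}}{3}}$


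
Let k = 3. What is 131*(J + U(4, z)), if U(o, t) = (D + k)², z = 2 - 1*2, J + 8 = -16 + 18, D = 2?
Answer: 2489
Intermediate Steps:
J = -6 (J = -8 + (-16 + 18) = -8 + 2 = -6)
z = 0 (z = 2 - 2 = 0)
U(o, t) = 25 (U(o, t) = (2 + 3)² = 5² = 25)
131*(J + U(4, z)) = 131*(-6 + 25) = 131*19 = 2489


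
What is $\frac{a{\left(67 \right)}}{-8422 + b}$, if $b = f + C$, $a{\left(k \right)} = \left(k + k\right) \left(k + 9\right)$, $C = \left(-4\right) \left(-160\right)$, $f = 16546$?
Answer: $\frac{2546}{2191} \approx 1.162$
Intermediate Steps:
$C = 640$
$a{\left(k \right)} = 2 k \left(9 + k\right)$
$b = 17186$ ($b = 16546 + 640 = 17186$)
$\frac{a{\left(67 \right)}}{-8422 + b} = \frac{2 \cdot 67 \left(9 + 67\right)}{-8422 + 17186} = \frac{2 \cdot 67 \cdot 76}{8764} = 10184 \cdot \frac{1}{8764} = \frac{2546}{2191}$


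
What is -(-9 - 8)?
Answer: 17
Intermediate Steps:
-(-9 - 8) = -1*(-17) = 17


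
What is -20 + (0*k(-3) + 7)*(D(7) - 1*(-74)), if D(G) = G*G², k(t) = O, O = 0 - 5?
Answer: 2899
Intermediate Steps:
O = -5
k(t) = -5
D(G) = G³
-20 + (0*k(-3) + 7)*(D(7) - 1*(-74)) = -20 + (0*(-5) + 7)*(7³ - 1*(-74)) = -20 + (0 + 7)*(343 + 74) = -20 + 7*417 = -20 + 2919 = 2899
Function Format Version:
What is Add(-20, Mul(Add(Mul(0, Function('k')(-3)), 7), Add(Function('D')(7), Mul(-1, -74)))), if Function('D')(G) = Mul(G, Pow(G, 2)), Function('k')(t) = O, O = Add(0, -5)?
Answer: 2899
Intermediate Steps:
O = -5
Function('k')(t) = -5
Function('D')(G) = Pow(G, 3)
Add(-20, Mul(Add(Mul(0, Function('k')(-3)), 7), Add(Function('D')(7), Mul(-1, -74)))) = Add(-20, Mul(Add(Mul(0, -5), 7), Add(Pow(7, 3), Mul(-1, -74)))) = Add(-20, Mul(Add(0, 7), Add(343, 74))) = Add(-20, Mul(7, 417)) = Add(-20, 2919) = 2899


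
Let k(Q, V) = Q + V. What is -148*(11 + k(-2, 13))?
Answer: -3256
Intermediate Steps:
-148*(11 + k(-2, 13)) = -148*(11 + (-2 + 13)) = -148*(11 + 11) = -148*22 = -3256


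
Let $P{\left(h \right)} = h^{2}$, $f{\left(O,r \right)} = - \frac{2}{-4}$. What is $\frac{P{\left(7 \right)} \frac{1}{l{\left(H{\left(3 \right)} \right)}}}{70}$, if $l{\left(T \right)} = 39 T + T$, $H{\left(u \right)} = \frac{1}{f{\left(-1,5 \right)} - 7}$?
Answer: $- \frac{91}{800} \approx -0.11375$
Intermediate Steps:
$f{\left(O,r \right)} = \frac{1}{2}$ ($f{\left(O,r \right)} = \left(-2\right) \left(- \frac{1}{4}\right) = \frac{1}{2}$)
$H{\left(u \right)} = - \frac{2}{13}$ ($H{\left(u \right)} = \frac{1}{\frac{1}{2} - 7} = \frac{1}{- \frac{13}{2}} = - \frac{2}{13}$)
$l{\left(T \right)} = 40 T$
$\frac{P{\left(7 \right)} \frac{1}{l{\left(H{\left(3 \right)} \right)}}}{70} = \frac{7^{2} \frac{1}{40 \left(- \frac{2}{13}\right)}}{70} = \frac{49}{- \frac{80}{13}} \cdot \frac{1}{70} = 49 \left(- \frac{13}{80}\right) \frac{1}{70} = \left(- \frac{637}{80}\right) \frac{1}{70} = - \frac{91}{800}$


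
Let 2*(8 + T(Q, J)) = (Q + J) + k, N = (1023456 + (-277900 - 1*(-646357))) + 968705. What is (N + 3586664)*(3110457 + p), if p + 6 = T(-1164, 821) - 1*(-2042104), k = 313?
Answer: 30643560818024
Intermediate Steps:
N = 2360618 (N = (1023456 + (-277900 + 646357)) + 968705 = (1023456 + 368457) + 968705 = 1391913 + 968705 = 2360618)
T(Q, J) = 297/2 + J/2 + Q/2 (T(Q, J) = -8 + ((Q + J) + 313)/2 = -8 + ((J + Q) + 313)/2 = -8 + (313 + J + Q)/2 = -8 + (313/2 + J/2 + Q/2) = 297/2 + J/2 + Q/2)
p = 2042075 (p = -6 + ((297/2 + (1/2)*821 + (1/2)*(-1164)) - 1*(-2042104)) = -6 + ((297/2 + 821/2 - 582) + 2042104) = -6 + (-23 + 2042104) = -6 + 2042081 = 2042075)
(N + 3586664)*(3110457 + p) = (2360618 + 3586664)*(3110457 + 2042075) = 5947282*5152532 = 30643560818024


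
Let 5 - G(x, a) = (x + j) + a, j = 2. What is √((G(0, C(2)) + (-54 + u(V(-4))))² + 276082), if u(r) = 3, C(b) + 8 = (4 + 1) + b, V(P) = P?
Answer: √278291 ≈ 527.53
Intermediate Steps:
C(b) = -3 + b (C(b) = -8 + ((4 + 1) + b) = -8 + (5 + b) = -3 + b)
G(x, a) = 3 - a - x (G(x, a) = 5 - ((x + 2) + a) = 5 - ((2 + x) + a) = 5 - (2 + a + x) = 5 + (-2 - a - x) = 3 - a - x)
√((G(0, C(2)) + (-54 + u(V(-4))))² + 276082) = √(((3 - (-3 + 2) - 1*0) + (-54 + 3))² + 276082) = √(((3 - 1*(-1) + 0) - 51)² + 276082) = √(((3 + 1 + 0) - 51)² + 276082) = √((4 - 51)² + 276082) = √((-47)² + 276082) = √(2209 + 276082) = √278291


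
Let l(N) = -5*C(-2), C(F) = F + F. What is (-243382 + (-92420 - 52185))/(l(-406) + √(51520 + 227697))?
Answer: 2586580/92939 - 129329*√279217/92939 ≈ -707.48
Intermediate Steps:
C(F) = 2*F
l(N) = 20 (l(N) = -10*(-2) = -5*(-4) = 20)
(-243382 + (-92420 - 52185))/(l(-406) + √(51520 + 227697)) = (-243382 + (-92420 - 52185))/(20 + √(51520 + 227697)) = (-243382 - 144605)/(20 + √279217) = -387987/(20 + √279217)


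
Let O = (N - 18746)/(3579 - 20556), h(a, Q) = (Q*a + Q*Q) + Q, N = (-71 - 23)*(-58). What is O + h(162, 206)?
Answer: 1290502972/16977 ≈ 76015.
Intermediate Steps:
N = 5452 (N = -94*(-58) = 5452)
h(a, Q) = Q + Q² + Q*a (h(a, Q) = (Q*a + Q²) + Q = (Q² + Q*a) + Q = Q + Q² + Q*a)
O = 13294/16977 (O = (5452 - 18746)/(3579 - 20556) = -13294/(-16977) = -13294*(-1/16977) = 13294/16977 ≈ 0.78306)
O + h(162, 206) = 13294/16977 + 206*(1 + 206 + 162) = 13294/16977 + 206*369 = 13294/16977 + 76014 = 1290502972/16977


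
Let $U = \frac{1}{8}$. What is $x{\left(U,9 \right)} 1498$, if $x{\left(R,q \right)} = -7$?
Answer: $-10486$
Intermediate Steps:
$U = \frac{1}{8} \approx 0.125$
$x{\left(U,9 \right)} 1498 = \left(-7\right) 1498 = -10486$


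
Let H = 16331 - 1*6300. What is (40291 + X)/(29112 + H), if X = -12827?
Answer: 27464/39143 ≈ 0.70163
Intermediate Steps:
H = 10031 (H = 16331 - 6300 = 10031)
(40291 + X)/(29112 + H) = (40291 - 12827)/(29112 + 10031) = 27464/39143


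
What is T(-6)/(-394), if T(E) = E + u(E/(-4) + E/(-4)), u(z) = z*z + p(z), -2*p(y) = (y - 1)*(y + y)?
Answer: 3/394 ≈ 0.0076142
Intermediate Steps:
p(y) = -y*(-1 + y) (p(y) = -(y - 1)*(y + y)/2 = -(-1 + y)*2*y/2 = -y*(-1 + y))
u(z) = z² + z*(1 - z) (u(z) = z*z + z*(1 - z) = z² + z*(1 - z))
T(E) = E/2 (T(E) = E + (E/(-4) + E/(-4)) = E + (E*(-¼) + E*(-¼)) = E + (-E/4 - E/4) = E - E/2 = E/2)
T(-6)/(-394) = ((½)*(-6))/(-394) = -3*(-1/394) = 3/394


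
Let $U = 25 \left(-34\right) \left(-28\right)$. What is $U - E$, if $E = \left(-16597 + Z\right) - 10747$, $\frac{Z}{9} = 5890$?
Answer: $-1866$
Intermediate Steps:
$Z = 53010$ ($Z = 9 \cdot 5890 = 53010$)
$E = 25666$ ($E = \left(-16597 + 53010\right) - 10747 = 36413 - 10747 = 25666$)
$U = 23800$ ($U = \left(-850\right) \left(-28\right) = 23800$)
$U - E = 23800 - 25666 = -1866$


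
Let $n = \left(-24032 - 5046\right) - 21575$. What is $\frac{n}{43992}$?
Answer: $- \frac{50653}{43992} \approx -1.1514$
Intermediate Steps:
$n = -50653$ ($n = -29078 - 21575 = -50653$)
$\frac{n}{43992} = - \frac{50653}{43992}$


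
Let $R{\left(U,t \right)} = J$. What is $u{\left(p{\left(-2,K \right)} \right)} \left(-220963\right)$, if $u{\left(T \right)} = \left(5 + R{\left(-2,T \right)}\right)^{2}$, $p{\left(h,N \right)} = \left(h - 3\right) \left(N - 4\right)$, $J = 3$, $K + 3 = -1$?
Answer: $-14141632$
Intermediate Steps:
$K = -4$ ($K = -3 - 1 = -4$)
$p{\left(h,N \right)} = \left(-4 + N\right) \left(-3 + h\right)$ ($p{\left(h,N \right)} = \left(-3 + h\right) \left(-4 + N\right) = \left(-4 + N\right) \left(-3 + h\right)$)
$R{\left(U,t \right)} = 3$
$u{\left(T \right)} = 64$ ($u{\left(T \right)} = \left(5 + 3\right)^{2} = 8^{2} = 64$)
$u{\left(p{\left(-2,K \right)} \right)} \left(-220963\right) = 64 \left(-220963\right) = -14141632$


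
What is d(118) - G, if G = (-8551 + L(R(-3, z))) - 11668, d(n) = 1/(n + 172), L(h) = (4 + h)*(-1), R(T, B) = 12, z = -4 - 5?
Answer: 5868151/290 ≈ 20235.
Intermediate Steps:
z = -9
L(h) = -4 - h
d(n) = 1/(172 + n)
G = -20235 (G = (-8551 + (-4 - 1*12)) - 11668 = (-8551 + (-4 - 12)) - 11668 = (-8551 - 16) - 11668 = -8567 - 11668 = -20235)
d(118) - G = 1/(172 + 118) - 1*(-20235) = 1/290 + 20235 = 5868151/290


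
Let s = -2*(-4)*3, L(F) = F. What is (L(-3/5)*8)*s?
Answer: -576/5 ≈ -115.20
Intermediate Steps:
s = 24 (s = 8*3 = 24)
(L(-3/5)*8)*s = (-3/5*8)*24 = (-3*1/5*8)*24 = -3/5*8*24 = -24/5*24 = -576/5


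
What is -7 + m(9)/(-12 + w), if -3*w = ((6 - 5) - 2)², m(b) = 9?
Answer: -286/37 ≈ -7.7297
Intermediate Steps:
w = -⅓ (w = -((6 - 5) - 2)²/3 = -(1 - 2)²/3 = -⅓*(-1)² = -⅓*1 = -⅓ ≈ -0.33333)
-7 + m(9)/(-12 + w) = -7 + 9/(-12 - ⅓) = -7 + 9/(-37/3) = -7 - 3/37*9 = -7 - 27/37 = -286/37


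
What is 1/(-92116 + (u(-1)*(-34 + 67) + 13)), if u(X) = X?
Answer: -1/92136 ≈ -1.0854e-5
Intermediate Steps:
1/(-92116 + (u(-1)*(-34 + 67) + 13)) = 1/(-92116 + (-(-34 + 67) + 13)) = 1/(-92116 + (-1*33 + 13)) = 1/(-92116 + (-33 + 13)) = 1/(-92116 - 20) = 1/(-92136) = -1/92136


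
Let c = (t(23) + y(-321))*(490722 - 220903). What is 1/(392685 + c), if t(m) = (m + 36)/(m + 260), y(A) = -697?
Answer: -283/53095018393 ≈ -5.3301e-9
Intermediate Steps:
t(m) = (36 + m)/(260 + m)
c = -53206148248/283 (c = ((36 + 23)/(260 + 23) - 697)*(490722 - 220903) = (59/283 - 697)*269819 = -197192/283*269819 = -53206148248/283 ≈ -1.8801e+8)
1/(392685 + c) = 1/(392685 - 53206148248/283) = 1/(-53095018393/283) = -283/53095018393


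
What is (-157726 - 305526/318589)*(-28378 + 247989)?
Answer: -11035469031959540/318589 ≈ -3.4639e+10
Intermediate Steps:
(-157726 - 305526/318589)*(-28378 + 247989) = (-157726 - 305526*1/318589)*219611 = (-157726 - 305526/318589)*219611 = -50250074140/318589*219611 = -11035469031959540/318589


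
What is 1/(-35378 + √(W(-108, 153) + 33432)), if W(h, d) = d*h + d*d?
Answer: -35378/1251562567 - √40317/1251562567 ≈ -2.8427e-5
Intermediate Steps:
W(h, d) = d² + d*h (W(h, d) = d*h + d² = d² + d*h)
1/(-35378 + √(W(-108, 153) + 33432)) = 1/(-35378 + √(153*(153 - 108) + 33432)) = 1/(-35378 + √(153*45 + 33432)) = 1/(-35378 + √(6885 + 33432)) = 1/(-35378 + √40317)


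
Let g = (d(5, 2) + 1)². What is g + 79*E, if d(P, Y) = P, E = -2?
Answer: -122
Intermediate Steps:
g = 36 (g = (5 + 1)² = 6² = 36)
g + 79*E = 36 + 79*(-2) = 36 - 158 = -122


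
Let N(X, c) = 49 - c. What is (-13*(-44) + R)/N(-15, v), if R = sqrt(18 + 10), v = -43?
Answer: 143/23 + sqrt(7)/46 ≈ 6.2749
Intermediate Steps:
R = 2*sqrt(7) (R = sqrt(28) = 2*sqrt(7) ≈ 5.2915)
(-13*(-44) + R)/N(-15, v) = (-13*(-44) + 2*sqrt(7))/(49 - 1*(-43)) = (572 + 2*sqrt(7))/(49 + 43) = (572 + 2*sqrt(7))/92 = (572 + 2*sqrt(7))*(1/92) = 143/23 + sqrt(7)/46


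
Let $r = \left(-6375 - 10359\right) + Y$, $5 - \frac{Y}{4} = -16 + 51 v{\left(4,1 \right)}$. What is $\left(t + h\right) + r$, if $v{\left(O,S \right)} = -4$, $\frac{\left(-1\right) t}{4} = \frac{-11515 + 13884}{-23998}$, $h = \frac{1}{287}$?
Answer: $- \frac{54526379837}{3443713} \approx -15834.0$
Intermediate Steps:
$h = \frac{1}{287} \approx 0.0034843$
$t = \frac{4738}{11999}$ ($t = - 4 \frac{-11515 + 13884}{-23998} = - 4 \cdot 2369 \left(- \frac{1}{23998}\right) = \left(-4\right) \left(- \frac{2369}{23998}\right) = \frac{4738}{11999} \approx 0.39487$)
$Y = 900$ ($Y = 20 - 4 \left(-16 + 51 \left(-4\right)\right) = 20 - 4 \left(-16 - 204\right) = 20 - -880 = 20 + 880 = 900$)
$r = -15834$ ($r = \left(-6375 - 10359\right) + 900 = -16734 + 900 = -15834$)
$\left(t + h\right) + r = \left(\frac{4738}{11999} + \frac{1}{287}\right) - 15834 = \frac{1371805}{3443713} - 15834 = - \frac{54526379837}{3443713}$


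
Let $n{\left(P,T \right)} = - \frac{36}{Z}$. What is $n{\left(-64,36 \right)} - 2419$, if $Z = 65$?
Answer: $- \frac{157271}{65} \approx -2419.6$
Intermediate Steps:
$n{\left(P,T \right)} = - \frac{36}{65}$
$n{\left(-64,36 \right)} - 2419 = - \frac{36}{65} - 2419 = - \frac{157271}{65}$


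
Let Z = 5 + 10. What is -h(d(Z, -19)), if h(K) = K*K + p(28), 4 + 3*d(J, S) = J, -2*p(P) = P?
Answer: 5/9 ≈ 0.55556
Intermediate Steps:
p(P) = -P/2
Z = 15
d(J, S) = -4/3 + J/3
h(K) = -14 + K² (h(K) = K*K - ½*28 = K² - 14 = -14 + K²)
-h(d(Z, -19)) = -(-14 + (-4/3 + (⅓)*15)²) = -(-14 + (-4/3 + 5)²) = -(-14 + (11/3)²) = -(-14 + 121/9) = -1*(-5/9) = 5/9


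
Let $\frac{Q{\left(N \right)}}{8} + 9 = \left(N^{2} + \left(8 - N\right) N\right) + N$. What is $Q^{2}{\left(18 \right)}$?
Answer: $1498176$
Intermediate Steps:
$Q{\left(N \right)} = -72 + 8 N + 8 N^{2} + 8 N \left(8 - N\right)$ ($Q{\left(N \right)} = -72 + 8 \left(\left(N^{2} + \left(8 - N\right) N\right) + N\right) = -72 + 8 \left(\left(N^{2} + N \left(8 - N\right)\right) + N\right) = -72 + 8 \left(N + N^{2} + N \left(8 - N\right)\right) = -72 + \left(8 N + 8 N^{2} + 8 N \left(8 - N\right)\right) = -72 + 8 N + 8 N^{2} + 8 N \left(8 - N\right)$)
$Q^{2}{\left(18 \right)} = \left(-72 + 72 \cdot 18\right)^{2} = \left(-72 + 1296\right)^{2} = 1224^{2} = 1498176$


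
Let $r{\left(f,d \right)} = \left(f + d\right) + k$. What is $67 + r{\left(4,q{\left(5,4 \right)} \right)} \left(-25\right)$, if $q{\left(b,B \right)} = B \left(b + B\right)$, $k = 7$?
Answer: $-1108$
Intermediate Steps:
$q{\left(b,B \right)} = B \left(B + b\right)$
$r{\left(f,d \right)} = 7 + d + f$ ($r{\left(f,d \right)} = \left(f + d\right) + 7 = \left(d + f\right) + 7 = 7 + d + f$)
$67 + r{\left(4,q{\left(5,4 \right)} \right)} \left(-25\right) = 67 + \left(7 + 4 \left(4 + 5\right) + 4\right) \left(-25\right) = 67 + \left(7 + 4 \cdot 9 + 4\right) \left(-25\right) = 67 + \left(7 + 36 + 4\right) \left(-25\right) = 67 + 47 \left(-25\right) = 67 - 1175 = -1108$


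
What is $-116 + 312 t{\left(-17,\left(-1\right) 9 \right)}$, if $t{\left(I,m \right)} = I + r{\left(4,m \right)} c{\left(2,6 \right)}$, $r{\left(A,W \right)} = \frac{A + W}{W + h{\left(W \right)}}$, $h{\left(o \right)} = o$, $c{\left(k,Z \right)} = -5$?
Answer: $- \frac{17560}{3} \approx -5853.3$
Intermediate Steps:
$r{\left(A,W \right)} = \frac{A + W}{2 W}$ ($r{\left(A,W \right)} = \frac{A + W}{W + W} = \frac{A + W}{2 W}$)
$t{\left(I,m \right)} = I - \frac{5 \left(4 + m\right)}{2 m}$ ($t{\left(I,m \right)} = I + \frac{4 + m}{2 m} \left(-5\right) = I - \frac{5 \left(4 + m\right)}{2 m}$)
$-116 + 312 t{\left(-17,\left(-1\right) 9 \right)} = -116 + 312 \left(- \frac{5}{2} - 17 - \frac{10}{\left(-1\right) 9}\right) = -116 + 312 \left(- \frac{5}{2} - 17 - \frac{10}{-9}\right) = -116 + 312 \left(- \frac{5}{2} - 17 - - \frac{10}{9}\right) = -116 + 312 \left(- \frac{5}{2} - 17 + \frac{10}{9}\right) = -116 + 312 \left(- \frac{331}{18}\right) = -116 - \frac{17212}{3} = - \frac{17560}{3}$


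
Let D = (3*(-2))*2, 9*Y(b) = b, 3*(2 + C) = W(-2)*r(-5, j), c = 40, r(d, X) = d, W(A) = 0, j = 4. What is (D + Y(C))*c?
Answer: -4400/9 ≈ -488.89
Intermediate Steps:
C = -2 (C = -2 + (0*(-5))/3 = -2 + (⅓)*0 = -2 + 0 = -2)
Y(b) = b/9
D = -12 (D = -6*2 = -12)
(D + Y(C))*c = (-12 + (⅑)*(-2))*40 = (-12 - 2/9)*40 = -110/9*40 = -4400/9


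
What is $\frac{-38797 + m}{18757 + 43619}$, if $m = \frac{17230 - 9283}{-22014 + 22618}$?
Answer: $- \frac{23425441}{37675104} \approx -0.62177$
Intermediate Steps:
$m = \frac{7947}{604} \approx 13.157$
$\frac{-38797 + m}{18757 + 43619} = \frac{-38797 + \frac{7947}{604}}{18757 + 43619} = - \frac{23425441}{604 \cdot 62376} = \left(- \frac{23425441}{604}\right) \frac{1}{62376} = - \frac{23425441}{37675104}$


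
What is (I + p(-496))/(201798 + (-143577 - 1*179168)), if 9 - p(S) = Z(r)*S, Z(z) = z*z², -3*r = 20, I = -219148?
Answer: 9884753/3265569 ≈ 3.0270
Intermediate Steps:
r = -20/3 (r = -⅓*20 = -20/3 ≈ -6.6667)
Z(z) = z³
p(S) = 9 + 8000*S/27 (p(S) = 9 - (-20/3)³*S = 9 - (-8000)*S/27 = 9 + 8000*S/27)
(I + p(-496))/(201798 + (-143577 - 1*179168)) = (-219148 + (9 + (8000/27)*(-496)))/(201798 + (-143577 - 1*179168)) = (-219148 + (9 - 3968000/27))/(201798 + (-143577 - 179168)) = (-219148 - 3967757/27)/(201798 - 322745) = -9884753/27/(-120947) = -9884753/27*(-1/120947) = 9884753/3265569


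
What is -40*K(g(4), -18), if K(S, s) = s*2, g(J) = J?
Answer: 1440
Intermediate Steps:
K(S, s) = 2*s
-40*K(g(4), -18) = -80*(-18) = -40*(-36) = 1440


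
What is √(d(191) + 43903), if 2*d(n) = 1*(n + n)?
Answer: √44094 ≈ 209.99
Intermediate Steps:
d(n) = n (d(n) = (1*(n + n))/2 = (1*(2*n))/2 = (2*n)/2 = n)
√(d(191) + 43903) = √(191 + 43903) = √44094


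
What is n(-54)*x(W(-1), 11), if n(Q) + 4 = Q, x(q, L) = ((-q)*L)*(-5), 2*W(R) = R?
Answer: 1595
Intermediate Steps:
W(R) = R/2
x(q, L) = 5*L*q (x(q, L) = -L*q*(-5) = 5*L*q)
n(Q) = -4 + Q
n(-54)*x(W(-1), 11) = (-4 - 54)*(5*11*((1/2)*(-1))) = -290*11*(-1)/2 = -58*(-55/2) = 1595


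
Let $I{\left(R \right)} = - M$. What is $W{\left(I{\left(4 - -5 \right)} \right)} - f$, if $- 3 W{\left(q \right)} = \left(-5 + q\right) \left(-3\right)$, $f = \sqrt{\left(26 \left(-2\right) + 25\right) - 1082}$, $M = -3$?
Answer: $-2 - i \sqrt{1109} \approx -2.0 - 33.302 i$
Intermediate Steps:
$I{\left(R \right)} = 3$ ($I{\left(R \right)} = \left(-1\right) \left(-3\right) = 3$)
$f = i \sqrt{1109}$ ($f = \sqrt{\left(-52 + 25\right) - 1082} = \sqrt{-27 - 1082} = \sqrt{-1109} = i \sqrt{1109} \approx 33.302 i$)
$W{\left(q \right)} = -5 + q$ ($W{\left(q \right)} = - \frac{\left(-5 + q\right) \left(-3\right)}{3} = - \frac{15 - 3 q}{3} = -5 + q$)
$W{\left(I{\left(4 - -5 \right)} \right)} - f = \left(-5 + 3\right) - i \sqrt{1109} = -2 - i \sqrt{1109}$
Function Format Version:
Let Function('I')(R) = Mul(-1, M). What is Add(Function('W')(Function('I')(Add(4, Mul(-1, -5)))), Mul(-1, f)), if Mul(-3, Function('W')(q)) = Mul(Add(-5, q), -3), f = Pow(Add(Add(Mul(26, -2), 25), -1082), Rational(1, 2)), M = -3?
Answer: Add(-2, Mul(-1, I, Pow(1109, Rational(1, 2)))) ≈ Add(-2.0000, Mul(-33.302, I))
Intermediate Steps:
Function('I')(R) = 3 (Function('I')(R) = Mul(-1, -3) = 3)
f = Mul(I, Pow(1109, Rational(1, 2))) (f = Pow(Add(Add(-52, 25), -1082), Rational(1, 2)) = Pow(Add(-27, -1082), Rational(1, 2)) = Pow(-1109, Rational(1, 2)) = Mul(I, Pow(1109, Rational(1, 2))) ≈ Mul(33.302, I))
Function('W')(q) = Add(-5, q) (Function('W')(q) = Mul(Rational(-1, 3), Mul(Add(-5, q), -3)) = Mul(Rational(-1, 3), Add(15, Mul(-3, q))) = Add(-5, q))
Add(Function('W')(Function('I')(Add(4, Mul(-1, -5)))), Mul(-1, f)) = Add(Add(-5, 3), Mul(-1, Mul(I, Pow(1109, Rational(1, 2))))) = Add(-2, Mul(-1, I, Pow(1109, Rational(1, 2))))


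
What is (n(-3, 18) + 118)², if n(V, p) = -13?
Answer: 11025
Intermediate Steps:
(n(-3, 18) + 118)² = (-13 + 118)² = 105² = 11025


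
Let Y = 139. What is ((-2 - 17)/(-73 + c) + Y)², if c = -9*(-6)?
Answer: 19600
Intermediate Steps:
c = 54
((-2 - 17)/(-73 + c) + Y)² = ((-2 - 17)/(-73 + 54) + 139)² = (-19/(-19) + 139)² = (-19*(-1/19) + 139)² = (1 + 139)² = 140² = 19600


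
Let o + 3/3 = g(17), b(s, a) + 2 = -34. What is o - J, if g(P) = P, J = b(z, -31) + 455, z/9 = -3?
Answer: -403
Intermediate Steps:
z = -27 (z = 9*(-3) = -27)
b(s, a) = -36 (b(s, a) = -2 - 34 = -36)
J = 419 (J = -36 + 455 = 419)
o = 16 (o = -1 + 17 = 16)
o - J = 16 - 1*419 = 16 - 419 = -403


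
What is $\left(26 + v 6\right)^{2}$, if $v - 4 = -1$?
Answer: $1936$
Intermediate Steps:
$v = 3$ ($v = 4 - 1 = 3$)
$\left(26 + v 6\right)^{2} = \left(26 + 3 \cdot 6\right)^{2} = \left(26 + 18\right)^{2} = 44^{2} = 1936$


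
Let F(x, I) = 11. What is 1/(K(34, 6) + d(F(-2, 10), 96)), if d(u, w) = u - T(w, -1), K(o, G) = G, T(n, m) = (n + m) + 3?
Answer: -1/81 ≈ -0.012346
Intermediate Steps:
T(n, m) = 3 + m + n (T(n, m) = (m + n) + 3 = 3 + m + n)
d(u, w) = -2 + u - w (d(u, w) = u - (3 - 1 + w) = u - (2 + w) = u + (-2 - w) = -2 + u - w)
1/(K(34, 6) + d(F(-2, 10), 96)) = 1/(6 + (-2 + 11 - 1*96)) = 1/(6 + (-2 + 11 - 96)) = 1/(6 - 87) = 1/(-81) = -1/81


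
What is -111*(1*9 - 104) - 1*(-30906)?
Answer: 41451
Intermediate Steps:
-111*(1*9 - 104) - 1*(-30906) = -111*(9 - 104) + 30906 = -111*(-95) + 30906 = 10545 + 30906 = 41451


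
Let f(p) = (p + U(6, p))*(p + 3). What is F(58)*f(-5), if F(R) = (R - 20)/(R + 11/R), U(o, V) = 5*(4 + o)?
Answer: -4408/75 ≈ -58.773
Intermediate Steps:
U(o, V) = 20 + 5*o
f(p) = (3 + p)*(50 + p) (f(p) = (p + (20 + 5*6))*(p + 3) = (p + (20 + 30))*(3 + p) = (p + 50)*(3 + p) = (50 + p)*(3 + p) = (3 + p)*(50 + p))
F(R) = (-20 + R)/(R + 11/R)
F(58)*f(-5) = (58*(-20 + 58)/(11 + 58²))*(150 + (-5)² + 53*(-5)) = (58*38/(11 + 3364))*(150 + 25 - 265) = (58*38/3375)*(-90) = (58*(1/3375)*38)*(-90) = (2204/3375)*(-90) = -4408/75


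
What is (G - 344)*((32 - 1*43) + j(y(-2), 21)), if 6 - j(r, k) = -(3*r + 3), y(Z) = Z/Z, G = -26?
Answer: -370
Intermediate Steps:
y(Z) = 1
j(r, k) = 9 + 3*r (j(r, k) = 6 - (-1)*(3*r + 3) = 6 - (-1)*(3 + 3*r) = 6 - (-3 - 3*r) = 6 + (3 + 3*r) = 9 + 3*r)
(G - 344)*((32 - 1*43) + j(y(-2), 21)) = (-26 - 344)*((32 - 1*43) + (9 + 3*1)) = -370*((32 - 43) + (9 + 3)) = -370*(-11 + 12) = -370*1 = -370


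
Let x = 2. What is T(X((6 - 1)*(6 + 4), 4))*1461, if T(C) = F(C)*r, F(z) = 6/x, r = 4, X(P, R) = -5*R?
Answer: 17532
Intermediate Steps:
X(P, R) = -5*R
F(z) = 3 (F(z) = 6/2 = 6*(½) = 3)
T(C) = 12 (T(C) = 3*4 = 12)
T(X((6 - 1)*(6 + 4), 4))*1461 = 12*1461 = 17532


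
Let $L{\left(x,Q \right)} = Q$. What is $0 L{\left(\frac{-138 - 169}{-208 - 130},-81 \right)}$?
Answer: $0$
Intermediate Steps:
$0 L{\left(\frac{-138 - 169}{-208 - 130},-81 \right)} = 0 \left(-81\right) = 0$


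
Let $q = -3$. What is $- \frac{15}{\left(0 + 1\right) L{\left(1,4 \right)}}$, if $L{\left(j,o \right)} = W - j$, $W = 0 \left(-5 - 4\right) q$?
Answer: $15$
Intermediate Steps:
$W = 0$ ($W = 0 \left(-5 - 4\right) \left(-3\right) = 0 \left(-9\right) \left(-3\right) = 0 \left(-3\right) = 0$)
$L{\left(j,o \right)} = - j$ ($L{\left(j,o \right)} = 0 - j = - j$)
$- \frac{15}{\left(0 + 1\right) L{\left(1,4 \right)}} = - \frac{15}{\left(0 + 1\right) \left(\left(-1\right) 1\right)} = - \frac{15}{1 \left(-1\right)} = - \frac{15}{-1} = \left(-15\right) \left(-1\right) = 15$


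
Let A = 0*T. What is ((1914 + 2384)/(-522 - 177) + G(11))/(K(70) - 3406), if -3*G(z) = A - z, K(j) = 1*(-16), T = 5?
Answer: 1735/2391978 ≈ 0.00072534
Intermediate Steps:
K(j) = -16
A = 0 (A = 0*5 = 0)
G(z) = z/3 (G(z) = -(0 - z)/3 = -(-1)*z/3 = z/3)
((1914 + 2384)/(-522 - 177) + G(11))/(K(70) - 3406) = ((1914 + 2384)/(-522 - 177) + (⅓)*11)/(-16 - 3406) = (4298/(-699) + 11/3)/(-3422) = (4298*(-1/699) + 11/3)*(-1/3422) = (-4298/699 + 11/3)*(-1/3422) = -1735/699*(-1/3422) = 1735/2391978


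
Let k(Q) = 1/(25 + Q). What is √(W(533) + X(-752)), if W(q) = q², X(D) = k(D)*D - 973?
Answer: 2*√37408890767/727 ≈ 532.09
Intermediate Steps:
X(D) = -973 + D/(25 + D) (X(D) = D/(25 + D) - 973 = -973 + D/(25 + D))
√(W(533) + X(-752)) = √(533² + (-24325 - 972*(-752))/(25 - 752)) = √(284089 + (-24325 + 730944)/(-727)) = √(284089 - 1/727*706619) = √(284089 - 706619/727) = √(205826084/727) = 2*√37408890767/727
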